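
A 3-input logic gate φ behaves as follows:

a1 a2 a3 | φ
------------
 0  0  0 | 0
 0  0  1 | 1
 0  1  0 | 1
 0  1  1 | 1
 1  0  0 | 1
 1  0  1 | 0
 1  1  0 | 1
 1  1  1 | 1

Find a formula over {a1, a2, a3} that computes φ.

φ(a1, a2, a3) = NOT (((NOT a1 AND NOT a2) AND NOT a3) OR ((a1 AND NOT a2) AND a3))

The 0-rows are (0,0,0), (1,0,1). Take each as a conjunction (¬a1·¬a2·¬a3, a1·¬a2·a3), form their disjunction, and complement — that gives a formula that is 1 everywhere φ is.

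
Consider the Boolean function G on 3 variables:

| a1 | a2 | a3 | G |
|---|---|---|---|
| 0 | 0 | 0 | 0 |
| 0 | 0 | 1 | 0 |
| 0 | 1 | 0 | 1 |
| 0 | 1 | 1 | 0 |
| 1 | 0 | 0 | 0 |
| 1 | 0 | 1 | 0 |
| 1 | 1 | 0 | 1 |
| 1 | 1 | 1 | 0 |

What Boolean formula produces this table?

G(a1, a2, a3) = ((not a1 and a2) and not a3) or ((a1 and a2) and not a3)

The 1-rows are (0,1,0), (1,1,0). Each contributes one minterm — ¬a1·a2·¬a3; a1·a2·¬a3 — and their disjunction is a sum-of-products form of G.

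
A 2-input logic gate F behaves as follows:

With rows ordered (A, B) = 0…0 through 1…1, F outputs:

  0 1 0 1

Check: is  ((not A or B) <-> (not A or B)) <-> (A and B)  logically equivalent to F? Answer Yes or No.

Evaluate ((not A or B) <-> (not A or B)) <-> (A and B) on each row and compare to F:
  A=0, B=0: formula gives 0, F = 0 ✓
  A=0, B=1: formula gives 0, but F = 1 ✗
Row (0,1) is a counterexample, so the formula is not equivalent to F.

No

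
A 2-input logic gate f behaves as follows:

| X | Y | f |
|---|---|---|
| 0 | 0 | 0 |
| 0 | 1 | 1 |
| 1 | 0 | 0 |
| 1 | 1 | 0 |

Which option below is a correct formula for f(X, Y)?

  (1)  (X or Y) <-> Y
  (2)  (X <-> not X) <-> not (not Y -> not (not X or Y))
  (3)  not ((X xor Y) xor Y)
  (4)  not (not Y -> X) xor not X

(1) disagrees with f on (0,0) (formula → 1, table → 0); rule it out.
(2) disagrees with f on (1,0) (formula → 1, table → 0); rule it out.
(3) disagrees with f on (0,0) (formula → 1, table → 0); rule it out.
(4) is the remaining candidate, and it agrees with f on all 4 inputs.

4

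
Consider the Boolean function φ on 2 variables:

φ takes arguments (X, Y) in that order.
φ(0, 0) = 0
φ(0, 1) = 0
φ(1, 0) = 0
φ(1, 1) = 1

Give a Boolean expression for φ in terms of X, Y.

The output is 1 only when every input is 1 — the AND of all inputs.

φ(X, Y) = X AND Y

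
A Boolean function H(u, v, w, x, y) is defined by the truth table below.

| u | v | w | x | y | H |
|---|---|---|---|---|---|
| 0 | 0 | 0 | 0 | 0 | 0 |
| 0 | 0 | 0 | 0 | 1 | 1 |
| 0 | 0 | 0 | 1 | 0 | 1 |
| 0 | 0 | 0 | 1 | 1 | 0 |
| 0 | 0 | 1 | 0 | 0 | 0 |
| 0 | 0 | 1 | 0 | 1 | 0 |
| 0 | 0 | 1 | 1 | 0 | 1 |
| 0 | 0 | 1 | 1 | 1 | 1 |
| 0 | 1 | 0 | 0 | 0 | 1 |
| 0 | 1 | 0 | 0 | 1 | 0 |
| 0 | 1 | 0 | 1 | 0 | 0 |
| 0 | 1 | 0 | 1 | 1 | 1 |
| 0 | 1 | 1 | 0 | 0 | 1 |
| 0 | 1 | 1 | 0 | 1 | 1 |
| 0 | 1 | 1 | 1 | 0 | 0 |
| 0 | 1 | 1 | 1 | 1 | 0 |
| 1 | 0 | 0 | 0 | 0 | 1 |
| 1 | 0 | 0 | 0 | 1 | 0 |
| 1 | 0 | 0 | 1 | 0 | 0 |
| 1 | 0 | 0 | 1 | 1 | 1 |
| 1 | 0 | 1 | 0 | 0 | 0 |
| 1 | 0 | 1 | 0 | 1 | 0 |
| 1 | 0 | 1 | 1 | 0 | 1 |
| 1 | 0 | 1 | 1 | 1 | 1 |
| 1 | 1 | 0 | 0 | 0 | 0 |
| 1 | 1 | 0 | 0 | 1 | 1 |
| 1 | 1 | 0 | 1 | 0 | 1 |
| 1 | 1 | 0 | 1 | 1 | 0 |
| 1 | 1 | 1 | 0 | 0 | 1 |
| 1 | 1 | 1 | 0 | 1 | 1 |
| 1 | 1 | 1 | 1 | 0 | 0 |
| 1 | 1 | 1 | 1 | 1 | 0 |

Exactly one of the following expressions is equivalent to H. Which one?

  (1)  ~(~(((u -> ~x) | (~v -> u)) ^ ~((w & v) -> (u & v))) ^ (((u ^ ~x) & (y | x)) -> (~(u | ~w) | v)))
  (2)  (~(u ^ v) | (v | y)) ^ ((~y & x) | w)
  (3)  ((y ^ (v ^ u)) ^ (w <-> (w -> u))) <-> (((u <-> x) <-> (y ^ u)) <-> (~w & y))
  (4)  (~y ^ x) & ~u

3

(1): at (0,0,0,1,0) it gives 0, but H = 1 — eliminated.
(2): at (0,0,0,0,0) it gives 1, but H = 0 — eliminated.
(4): at (0,0,0,0,0) it gives 1, but H = 0 — eliminated.
That leaves (3). Evaluating it on every row reproduces the table of H exactly.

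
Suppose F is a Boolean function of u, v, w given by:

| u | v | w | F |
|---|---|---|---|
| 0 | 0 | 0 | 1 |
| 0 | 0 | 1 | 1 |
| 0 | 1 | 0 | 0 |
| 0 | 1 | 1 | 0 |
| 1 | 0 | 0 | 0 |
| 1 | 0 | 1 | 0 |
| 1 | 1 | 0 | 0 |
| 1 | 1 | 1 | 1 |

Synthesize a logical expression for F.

The 1-rows are (0,0,0), (0,0,1), (1,1,1). Each contributes one minterm — ¬u·¬v·¬w; ¬u·¬v·w; u·v·w — and their disjunction is a sum-of-products form of F.

F(u, v, w) = (((NOT u AND NOT v) AND NOT w) OR ((NOT u AND NOT v) AND w)) OR ((u AND v) AND w)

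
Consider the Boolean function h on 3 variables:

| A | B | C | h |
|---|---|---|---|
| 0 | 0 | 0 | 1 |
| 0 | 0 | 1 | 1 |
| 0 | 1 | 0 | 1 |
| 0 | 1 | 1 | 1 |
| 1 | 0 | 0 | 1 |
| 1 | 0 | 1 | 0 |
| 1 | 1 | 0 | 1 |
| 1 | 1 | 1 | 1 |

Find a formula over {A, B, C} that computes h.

h(A, B, C) = ((A · B') · C)'

h is 0 on exactly one input, (1,0,1), whose minterm is A·¬B·C. So h is the negation of that single conjunction.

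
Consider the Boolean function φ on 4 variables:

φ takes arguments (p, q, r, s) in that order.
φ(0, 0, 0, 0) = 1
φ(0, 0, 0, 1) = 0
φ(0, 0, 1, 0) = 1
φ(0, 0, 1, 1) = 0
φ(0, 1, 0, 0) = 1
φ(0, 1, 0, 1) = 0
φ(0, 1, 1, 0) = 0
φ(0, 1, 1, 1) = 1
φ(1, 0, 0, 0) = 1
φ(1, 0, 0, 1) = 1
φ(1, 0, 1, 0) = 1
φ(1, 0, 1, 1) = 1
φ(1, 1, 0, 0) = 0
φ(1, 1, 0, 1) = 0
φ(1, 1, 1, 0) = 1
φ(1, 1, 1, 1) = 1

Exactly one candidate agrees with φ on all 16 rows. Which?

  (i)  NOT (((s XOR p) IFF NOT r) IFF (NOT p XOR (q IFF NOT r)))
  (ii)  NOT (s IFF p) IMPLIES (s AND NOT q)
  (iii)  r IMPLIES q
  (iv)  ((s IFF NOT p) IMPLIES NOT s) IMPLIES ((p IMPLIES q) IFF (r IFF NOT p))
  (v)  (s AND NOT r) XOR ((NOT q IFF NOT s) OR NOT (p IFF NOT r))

(i): at (0,1,0,0) it gives 0, but φ = 1 — eliminated.
(ii): at (0,0,0,1) it gives 1, but φ = 0 — eliminated.
(iii): at (0,0,0,1) it gives 1, but φ = 0 — eliminated.
(iv): at (0,0,0,0) it gives 0, but φ = 1 — eliminated.
Only (v) survives; checking it on all 16 rows confirms it matches φ.

v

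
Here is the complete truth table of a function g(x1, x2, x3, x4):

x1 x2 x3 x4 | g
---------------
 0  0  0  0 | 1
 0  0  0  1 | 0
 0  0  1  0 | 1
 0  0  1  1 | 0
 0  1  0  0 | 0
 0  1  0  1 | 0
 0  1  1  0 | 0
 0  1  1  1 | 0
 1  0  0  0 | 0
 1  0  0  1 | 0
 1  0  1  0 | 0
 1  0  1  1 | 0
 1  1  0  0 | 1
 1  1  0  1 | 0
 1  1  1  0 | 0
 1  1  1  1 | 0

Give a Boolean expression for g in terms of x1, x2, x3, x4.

g(x1, x2, x3, x4) = ((((x1' · x2') · x3') · x4') + (((x1' · x2') · x3) · x4')) + (((x1 · x2) · x3') · x4')

Collect the rows where g=1 — (0,0,0,0), (0,0,1,0), (1,1,0,0) — and write one minterm per row: ¬x1·¬x2·¬x3·¬x4, ¬x1·¬x2·x3·¬x4, x1·x2·¬x3·¬x4. Their union (logical OR) reproduces the table exactly.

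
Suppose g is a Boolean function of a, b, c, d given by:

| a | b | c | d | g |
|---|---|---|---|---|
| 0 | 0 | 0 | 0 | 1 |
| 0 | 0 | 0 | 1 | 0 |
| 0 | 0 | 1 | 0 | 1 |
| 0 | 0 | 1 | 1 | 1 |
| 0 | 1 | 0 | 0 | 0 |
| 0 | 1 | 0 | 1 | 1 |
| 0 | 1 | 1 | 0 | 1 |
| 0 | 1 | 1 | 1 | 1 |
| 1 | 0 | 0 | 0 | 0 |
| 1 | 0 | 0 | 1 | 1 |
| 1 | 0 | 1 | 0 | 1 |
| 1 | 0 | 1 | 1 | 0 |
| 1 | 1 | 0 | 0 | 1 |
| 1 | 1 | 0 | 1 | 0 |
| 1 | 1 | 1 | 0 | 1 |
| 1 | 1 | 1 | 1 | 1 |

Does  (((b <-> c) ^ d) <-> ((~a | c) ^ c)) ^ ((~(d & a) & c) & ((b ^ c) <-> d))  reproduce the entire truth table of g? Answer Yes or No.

Yes

Check the formula against g row by row:
  a=0, b=0, c=0, d=0: formula gives 1, g = 1 ✓
  a=0, b=0, c=0, d=1: formula gives 0, g = 0 ✓
  a=0, b=0, c=1, d=0: formula gives 1, g = 1 ✓
  a=0, b=0, c=1, d=1: formula gives 1, g = 1 ✓
  …and likewise for the remaining 12 rows.
No disagreement on any input; they are logically equivalent.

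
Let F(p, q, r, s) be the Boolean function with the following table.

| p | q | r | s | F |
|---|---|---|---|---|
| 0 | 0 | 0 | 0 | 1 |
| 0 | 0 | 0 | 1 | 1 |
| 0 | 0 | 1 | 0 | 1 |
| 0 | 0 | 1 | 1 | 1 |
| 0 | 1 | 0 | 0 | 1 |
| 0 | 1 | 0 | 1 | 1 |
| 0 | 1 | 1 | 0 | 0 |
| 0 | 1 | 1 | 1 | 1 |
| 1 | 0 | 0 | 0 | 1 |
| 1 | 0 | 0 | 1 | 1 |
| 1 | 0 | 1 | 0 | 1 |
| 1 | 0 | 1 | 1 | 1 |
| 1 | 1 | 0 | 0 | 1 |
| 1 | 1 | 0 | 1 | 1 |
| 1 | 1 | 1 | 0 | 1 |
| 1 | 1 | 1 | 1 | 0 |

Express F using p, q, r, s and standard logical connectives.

There are just 2 zero rows: (0,1,1,0), (1,1,1,1). Their minterms are ¬p·q·r·¬s, p·q·r·s; the OR of those covers precisely the 0-outputs, and negating it yields F.

F(p, q, r, s) = ~((((~p & q) & r) & ~s) | (((p & q) & r) & s))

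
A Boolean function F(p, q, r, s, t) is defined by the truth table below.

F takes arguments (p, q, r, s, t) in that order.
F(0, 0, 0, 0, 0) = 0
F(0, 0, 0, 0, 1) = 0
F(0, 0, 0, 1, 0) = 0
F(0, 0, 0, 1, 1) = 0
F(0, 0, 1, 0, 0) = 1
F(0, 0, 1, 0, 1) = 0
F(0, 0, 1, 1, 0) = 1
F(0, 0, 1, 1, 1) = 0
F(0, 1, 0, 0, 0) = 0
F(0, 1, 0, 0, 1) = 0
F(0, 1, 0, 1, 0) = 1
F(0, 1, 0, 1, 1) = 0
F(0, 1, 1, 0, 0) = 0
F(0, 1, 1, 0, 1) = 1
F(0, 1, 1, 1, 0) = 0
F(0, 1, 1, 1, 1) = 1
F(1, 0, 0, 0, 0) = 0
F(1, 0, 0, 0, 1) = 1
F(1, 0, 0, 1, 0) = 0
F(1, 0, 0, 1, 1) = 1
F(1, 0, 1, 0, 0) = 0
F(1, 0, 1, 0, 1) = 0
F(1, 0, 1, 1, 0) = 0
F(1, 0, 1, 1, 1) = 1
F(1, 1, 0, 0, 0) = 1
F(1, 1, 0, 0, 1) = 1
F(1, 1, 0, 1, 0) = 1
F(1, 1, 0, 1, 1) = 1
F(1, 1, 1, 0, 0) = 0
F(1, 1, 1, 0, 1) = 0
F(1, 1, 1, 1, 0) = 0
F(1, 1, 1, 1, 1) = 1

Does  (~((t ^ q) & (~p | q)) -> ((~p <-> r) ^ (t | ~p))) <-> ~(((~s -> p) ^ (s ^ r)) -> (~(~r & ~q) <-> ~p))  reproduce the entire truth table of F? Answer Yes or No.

Test each input against both F and the formula:
  p=0, q=0, r=0, s=0, t=0: formula gives 0, F = 0 ✓
  p=0, q=0, r=0, s=0, t=1: formula gives 0, F = 0 ✓
  p=0, q=0, r=0, s=1, t=0: formula gives 0, F = 0 ✓
  p=0, q=0, r=0, s=1, t=1: formula gives 0, F = 0 ✓
  …
  p=0, q=1, r=0, s=1, t=0: formula gives 0, but F = 1 ✗
A single disagreement suffices: at (0,1,0,1,0) they differ, so the formula does not compute F.

No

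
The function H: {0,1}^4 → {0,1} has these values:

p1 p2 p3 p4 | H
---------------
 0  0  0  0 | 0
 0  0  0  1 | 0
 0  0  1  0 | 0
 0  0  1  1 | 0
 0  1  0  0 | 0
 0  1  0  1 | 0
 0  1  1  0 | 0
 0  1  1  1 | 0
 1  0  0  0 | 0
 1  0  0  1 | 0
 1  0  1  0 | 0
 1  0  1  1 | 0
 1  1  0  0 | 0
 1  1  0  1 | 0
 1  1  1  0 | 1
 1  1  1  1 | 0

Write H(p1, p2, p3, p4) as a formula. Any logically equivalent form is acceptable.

Only row (1,1,1,0) gives 1. That row's minterm p1·p2·p3·¬p4 is H directly.

H(p1, p2, p3, p4) = ((p1 ∧ p2) ∧ p3) ∧ ¬p4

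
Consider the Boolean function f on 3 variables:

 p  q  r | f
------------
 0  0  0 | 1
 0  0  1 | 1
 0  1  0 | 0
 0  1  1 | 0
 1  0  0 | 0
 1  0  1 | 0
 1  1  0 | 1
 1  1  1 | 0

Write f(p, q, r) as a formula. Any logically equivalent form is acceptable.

The 1-rows are (0,0,0), (0,0,1), (1,1,0). Each contributes one minterm — ¬p·¬q·¬r; ¬p·¬q·r; p·q·¬r — and their disjunction is a sum-of-products form of f.

f(p, q, r) = (((~p & ~q) & ~r) | ((~p & ~q) & r)) | ((p & q) & ~r)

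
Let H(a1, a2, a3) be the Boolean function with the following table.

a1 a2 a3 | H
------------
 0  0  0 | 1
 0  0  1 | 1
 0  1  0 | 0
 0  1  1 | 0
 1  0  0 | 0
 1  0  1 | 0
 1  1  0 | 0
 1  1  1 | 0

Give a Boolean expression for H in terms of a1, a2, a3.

H(a1, a2, a3) = ((not a1 and not a2) and not a3) or ((not a1 and not a2) and a3)

H=1 on 2 inputs: (0,0,0), (0,0,1). Reading each as a conjunction of literals (¬a1·¬a2·¬a3, ¬a1·¬a2·a3) and taking the OR gives the canonical DNF.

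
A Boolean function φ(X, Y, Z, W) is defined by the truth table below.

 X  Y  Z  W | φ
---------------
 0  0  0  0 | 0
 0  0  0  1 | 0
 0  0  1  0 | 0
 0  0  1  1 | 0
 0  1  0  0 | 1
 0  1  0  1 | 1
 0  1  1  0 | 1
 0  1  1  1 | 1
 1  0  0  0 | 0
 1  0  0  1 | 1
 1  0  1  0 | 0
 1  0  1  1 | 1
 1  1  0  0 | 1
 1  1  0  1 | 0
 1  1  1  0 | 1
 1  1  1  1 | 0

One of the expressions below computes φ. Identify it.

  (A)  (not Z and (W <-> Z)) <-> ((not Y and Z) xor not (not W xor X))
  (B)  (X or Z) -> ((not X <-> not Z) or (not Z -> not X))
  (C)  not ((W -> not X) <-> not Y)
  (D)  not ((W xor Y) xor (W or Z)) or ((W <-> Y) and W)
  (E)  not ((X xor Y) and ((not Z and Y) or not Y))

(A) disagrees with φ on (0,0,1,1) (formula → 1, table → 0); rule it out.
(B) disagrees with φ on (0,0,0,0) (formula → 1, table → 0); rule it out.
(D) disagrees with φ on (0,0,0,0) (formula → 1, table → 0); rule it out.
(E) disagrees with φ on (0,0,0,0) (formula → 1, table → 0); rule it out.
(C) is the remaining candidate, and it agrees with φ on all 16 inputs.

C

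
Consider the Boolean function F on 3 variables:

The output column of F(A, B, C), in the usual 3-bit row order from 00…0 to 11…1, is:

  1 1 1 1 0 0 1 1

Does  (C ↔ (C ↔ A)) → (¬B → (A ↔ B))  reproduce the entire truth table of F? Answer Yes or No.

Test each input against both F and the formula:
  A=0, B=0, C=0: formula gives 1, F = 1 ✓
  A=0, B=0, C=1: formula gives 1, F = 1 ✓
  A=0, B=1, C=0: formula gives 1, F = 1 ✓
  A=0, B=1, C=1: formula gives 1, F = 1 ✓
  A=1, B=0, C=0: formula gives 0, F = 0 ✓
  …and likewise for the remaining 3 rows.
No disagreement on any input; they are logically equivalent.

Yes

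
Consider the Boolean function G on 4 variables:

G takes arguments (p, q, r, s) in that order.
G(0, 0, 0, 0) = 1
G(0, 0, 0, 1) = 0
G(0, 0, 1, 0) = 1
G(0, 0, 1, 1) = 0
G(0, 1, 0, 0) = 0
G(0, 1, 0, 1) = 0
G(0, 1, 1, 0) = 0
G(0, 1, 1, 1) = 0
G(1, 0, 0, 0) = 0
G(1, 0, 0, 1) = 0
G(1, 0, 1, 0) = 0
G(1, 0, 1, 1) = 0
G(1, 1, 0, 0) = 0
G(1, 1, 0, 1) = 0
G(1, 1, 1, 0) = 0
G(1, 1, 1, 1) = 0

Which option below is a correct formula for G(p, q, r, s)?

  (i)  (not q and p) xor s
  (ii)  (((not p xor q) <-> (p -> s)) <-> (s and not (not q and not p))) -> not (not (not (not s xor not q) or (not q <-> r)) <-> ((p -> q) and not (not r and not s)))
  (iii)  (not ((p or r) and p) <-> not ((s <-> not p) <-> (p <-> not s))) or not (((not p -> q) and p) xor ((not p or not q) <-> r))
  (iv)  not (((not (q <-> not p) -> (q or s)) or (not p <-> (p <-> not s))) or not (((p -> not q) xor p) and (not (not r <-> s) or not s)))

iv

(i): at (0,0,0,0) it gives 0, but G = 1 — eliminated.
(ii): at (0,0,0,1) it gives 1, but G = 0 — eliminated.
(iii): at (0,0,0,1) it gives 1, but G = 0 — eliminated.
Only (iv) survives; checking it on all 16 rows confirms it matches G.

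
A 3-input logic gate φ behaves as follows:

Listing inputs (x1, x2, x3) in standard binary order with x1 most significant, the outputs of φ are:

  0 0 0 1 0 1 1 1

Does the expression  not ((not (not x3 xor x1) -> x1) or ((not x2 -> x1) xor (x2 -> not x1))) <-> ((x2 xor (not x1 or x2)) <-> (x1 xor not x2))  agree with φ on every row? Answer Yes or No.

Check the formula against φ row by row:
  x1=0, x2=0, x3=0: formula gives 0, φ = 0 ✓
  x1=0, x2=0, x3=1: formula gives 0, φ = 0 ✓
  x1=0, x2=1, x3=0: formula gives 0, φ = 0 ✓
  x1=0, x2=1, x3=1: formula gives 1, φ = 1 ✓
  x1=1, x2=0, x3=0: formula gives 0, φ = 0 ✓
  x1=1, x2=0, x3=1: formula gives 0, but φ = 1 ✗
A single disagreement suffices: at (1,0,1) they differ, so the formula does not compute φ.

No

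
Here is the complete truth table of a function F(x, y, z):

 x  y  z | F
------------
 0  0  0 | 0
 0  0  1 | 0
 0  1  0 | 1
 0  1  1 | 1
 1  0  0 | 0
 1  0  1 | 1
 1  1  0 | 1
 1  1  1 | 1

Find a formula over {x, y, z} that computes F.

F(x, y, z) = NOT ((((NOT x AND NOT y) AND NOT z) OR ((NOT x AND NOT y) AND z)) OR ((x AND NOT y) AND NOT z))

The 0-rows are (0,0,0), (0,0,1), (1,0,0). Take each as a conjunction (¬x·¬y·¬z, ¬x·¬y·z, x·¬y·¬z), form their disjunction, and complement — that gives a formula that is 1 everywhere F is.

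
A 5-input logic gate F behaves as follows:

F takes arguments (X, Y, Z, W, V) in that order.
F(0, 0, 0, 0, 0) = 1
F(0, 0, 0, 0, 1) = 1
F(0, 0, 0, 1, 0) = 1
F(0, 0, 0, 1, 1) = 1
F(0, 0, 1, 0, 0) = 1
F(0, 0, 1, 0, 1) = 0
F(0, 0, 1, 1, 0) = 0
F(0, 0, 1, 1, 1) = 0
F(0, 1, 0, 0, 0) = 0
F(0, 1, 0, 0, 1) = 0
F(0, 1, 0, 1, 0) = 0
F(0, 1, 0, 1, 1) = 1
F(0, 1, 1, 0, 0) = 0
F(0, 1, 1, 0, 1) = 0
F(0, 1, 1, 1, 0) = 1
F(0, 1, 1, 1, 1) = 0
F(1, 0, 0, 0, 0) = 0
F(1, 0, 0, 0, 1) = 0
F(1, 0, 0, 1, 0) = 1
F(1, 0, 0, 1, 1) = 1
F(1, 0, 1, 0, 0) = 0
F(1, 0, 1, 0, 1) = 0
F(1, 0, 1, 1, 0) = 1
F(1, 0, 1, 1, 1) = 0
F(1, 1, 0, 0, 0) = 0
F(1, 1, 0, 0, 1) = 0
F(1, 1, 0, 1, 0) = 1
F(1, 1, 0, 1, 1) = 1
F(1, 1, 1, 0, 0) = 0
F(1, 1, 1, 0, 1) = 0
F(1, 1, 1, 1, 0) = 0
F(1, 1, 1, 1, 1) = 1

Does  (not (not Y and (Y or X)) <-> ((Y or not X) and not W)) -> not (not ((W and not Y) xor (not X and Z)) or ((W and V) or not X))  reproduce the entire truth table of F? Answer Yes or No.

Check the formula against F row by row:
  X=0, Y=0, Z=0, W=0, V=0: formula gives 0, but F = 1 ✗
Row (0,0,0,0,0) is a counterexample, so the formula is not equivalent to F.

No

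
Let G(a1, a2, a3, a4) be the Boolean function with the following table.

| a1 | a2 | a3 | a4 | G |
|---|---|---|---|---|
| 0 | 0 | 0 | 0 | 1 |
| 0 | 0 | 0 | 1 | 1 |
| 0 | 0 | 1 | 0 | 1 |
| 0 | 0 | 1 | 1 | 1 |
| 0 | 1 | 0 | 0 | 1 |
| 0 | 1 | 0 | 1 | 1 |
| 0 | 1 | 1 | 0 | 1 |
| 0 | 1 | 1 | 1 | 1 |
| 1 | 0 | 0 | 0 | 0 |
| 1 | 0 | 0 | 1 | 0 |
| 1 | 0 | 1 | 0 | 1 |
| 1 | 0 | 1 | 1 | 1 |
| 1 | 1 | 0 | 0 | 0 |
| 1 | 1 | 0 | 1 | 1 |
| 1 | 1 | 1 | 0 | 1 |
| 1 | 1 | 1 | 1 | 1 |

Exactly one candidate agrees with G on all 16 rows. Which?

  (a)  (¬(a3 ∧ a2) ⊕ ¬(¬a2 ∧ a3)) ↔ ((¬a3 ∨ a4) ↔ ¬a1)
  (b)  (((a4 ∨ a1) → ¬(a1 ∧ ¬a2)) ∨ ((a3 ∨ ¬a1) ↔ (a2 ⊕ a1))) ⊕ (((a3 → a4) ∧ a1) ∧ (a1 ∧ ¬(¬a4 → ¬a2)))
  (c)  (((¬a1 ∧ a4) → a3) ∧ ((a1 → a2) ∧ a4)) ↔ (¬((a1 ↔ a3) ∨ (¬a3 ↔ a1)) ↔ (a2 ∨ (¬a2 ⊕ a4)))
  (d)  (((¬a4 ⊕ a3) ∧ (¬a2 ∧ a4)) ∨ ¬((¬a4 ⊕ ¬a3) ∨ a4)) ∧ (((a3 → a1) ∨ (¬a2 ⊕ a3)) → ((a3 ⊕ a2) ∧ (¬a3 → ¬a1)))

b

(a) disagrees with G on (0,0,0,0) (formula → 0, table → 1); rule it out.
(c) disagrees with G on (0,0,0,1) (formula → 0, table → 1); rule it out.
(d) disagrees with G on (0,0,0,0) (formula → 0, table → 1); rule it out.
That leaves (b). Evaluating it on every row reproduces the table of G exactly.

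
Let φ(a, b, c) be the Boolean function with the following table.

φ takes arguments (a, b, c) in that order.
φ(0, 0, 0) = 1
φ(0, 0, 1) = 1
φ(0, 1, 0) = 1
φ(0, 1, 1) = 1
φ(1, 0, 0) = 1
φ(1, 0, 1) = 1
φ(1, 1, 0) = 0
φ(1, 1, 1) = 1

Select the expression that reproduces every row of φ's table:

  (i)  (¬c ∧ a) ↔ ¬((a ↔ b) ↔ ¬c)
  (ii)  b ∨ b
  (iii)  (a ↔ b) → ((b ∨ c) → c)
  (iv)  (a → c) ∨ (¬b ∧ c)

iii

(i): at (0,0,1) it gives 0, but φ = 1 — eliminated.
(ii): at (0,0,0) it gives 0, but φ = 1 — eliminated.
(iv): at (1,0,0) it gives 0, but φ = 1 — eliminated.
(iii) is the remaining candidate, and it agrees with φ on all 8 inputs.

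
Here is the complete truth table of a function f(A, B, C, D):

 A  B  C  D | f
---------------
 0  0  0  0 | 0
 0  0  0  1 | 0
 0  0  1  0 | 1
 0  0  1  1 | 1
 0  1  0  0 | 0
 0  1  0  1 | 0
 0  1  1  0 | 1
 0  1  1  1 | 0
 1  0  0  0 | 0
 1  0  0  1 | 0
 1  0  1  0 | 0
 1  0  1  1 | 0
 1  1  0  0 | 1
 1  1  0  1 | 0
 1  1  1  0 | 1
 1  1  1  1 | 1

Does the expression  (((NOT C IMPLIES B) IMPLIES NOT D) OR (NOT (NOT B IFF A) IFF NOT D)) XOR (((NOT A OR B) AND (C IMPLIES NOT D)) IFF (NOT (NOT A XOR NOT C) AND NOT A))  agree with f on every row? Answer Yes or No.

Evaluate (((NOT C IMPLIES B) IMPLIES NOT D) OR (NOT (NOT B IFF A) IFF NOT D)) XOR (((NOT A OR B) AND (C IMPLIES NOT D)) IFF (NOT (NOT A XOR NOT C) AND NOT A)) on each row and compare to f:
  A=0, B=0, C=0, D=0: formula gives 0, f = 0 ✓
  A=0, B=0, C=0, D=1: formula gives 0, f = 0 ✓
  A=0, B=0, C=1, D=0: formula gives 1, f = 1 ✓
  A=0, B=0, C=1, D=1: formula gives 1, f = 1 ✓
  …and likewise for the remaining 12 rows.
All 16 rows match — the expression computes f exactly.

Yes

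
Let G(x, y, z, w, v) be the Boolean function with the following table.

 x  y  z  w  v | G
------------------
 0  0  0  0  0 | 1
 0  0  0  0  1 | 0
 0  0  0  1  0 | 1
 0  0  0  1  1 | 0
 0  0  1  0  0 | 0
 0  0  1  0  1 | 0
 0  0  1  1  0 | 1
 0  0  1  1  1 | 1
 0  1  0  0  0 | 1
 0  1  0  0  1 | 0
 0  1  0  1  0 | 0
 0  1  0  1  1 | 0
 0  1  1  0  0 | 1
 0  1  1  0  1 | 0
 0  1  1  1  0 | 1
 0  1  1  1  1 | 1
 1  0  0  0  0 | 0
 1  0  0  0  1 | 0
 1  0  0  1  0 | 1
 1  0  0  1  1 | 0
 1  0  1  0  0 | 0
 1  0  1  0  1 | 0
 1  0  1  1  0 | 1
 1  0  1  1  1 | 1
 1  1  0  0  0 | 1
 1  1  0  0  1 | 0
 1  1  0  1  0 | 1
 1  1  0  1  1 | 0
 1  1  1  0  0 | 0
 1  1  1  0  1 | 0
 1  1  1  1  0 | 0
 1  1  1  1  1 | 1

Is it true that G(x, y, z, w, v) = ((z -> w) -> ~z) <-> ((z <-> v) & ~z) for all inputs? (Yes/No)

Check the formula against G row by row:
  x=0, y=0, z=0, w=0, v=0: formula gives 1, G = 1 ✓
  x=0, y=0, z=0, w=0, v=1: formula gives 0, G = 0 ✓
  x=0, y=0, z=0, w=1, v=0: formula gives 1, G = 1 ✓
  x=0, y=0, z=0, w=1, v=1: formula gives 0, G = 0 ✓
  …
  x=0, y=1, z=0, w=1, v=0: formula gives 1, but G = 0 ✗
Row (0,1,0,1,0) is a counterexample, so the formula is not equivalent to G.

No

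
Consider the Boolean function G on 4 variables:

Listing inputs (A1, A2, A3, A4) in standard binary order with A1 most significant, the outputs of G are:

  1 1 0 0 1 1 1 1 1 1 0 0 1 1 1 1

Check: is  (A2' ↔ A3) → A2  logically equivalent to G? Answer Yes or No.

Yes

Test each input against both G and the formula:
  A1=0, A2=0, A3=0, A4=0: formula gives 1, G = 1 ✓
  A1=0, A2=0, A3=0, A4=1: formula gives 1, G = 1 ✓
  A1=0, A2=0, A3=1, A4=0: formula gives 0, G = 0 ✓
  A1=0, A2=0, A3=1, A4=1: formula gives 0, G = 0 ✓
  …and likewise for the remaining 12 rows.
No disagreement on any input; they are logically equivalent.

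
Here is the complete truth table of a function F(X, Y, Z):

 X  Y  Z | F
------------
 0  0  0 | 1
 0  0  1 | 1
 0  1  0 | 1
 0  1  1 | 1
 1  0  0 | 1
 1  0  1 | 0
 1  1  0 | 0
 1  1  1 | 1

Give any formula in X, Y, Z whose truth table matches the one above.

The 0-rows are (1,0,1), (1,1,0). Take each as a conjunction (X·¬Y·Z, X·Y·¬Z), form their disjunction, and complement — that gives a formula that is 1 everywhere F is.

F(X, Y, Z) = not (((X and not Y) and Z) or ((X and Y) and not Z))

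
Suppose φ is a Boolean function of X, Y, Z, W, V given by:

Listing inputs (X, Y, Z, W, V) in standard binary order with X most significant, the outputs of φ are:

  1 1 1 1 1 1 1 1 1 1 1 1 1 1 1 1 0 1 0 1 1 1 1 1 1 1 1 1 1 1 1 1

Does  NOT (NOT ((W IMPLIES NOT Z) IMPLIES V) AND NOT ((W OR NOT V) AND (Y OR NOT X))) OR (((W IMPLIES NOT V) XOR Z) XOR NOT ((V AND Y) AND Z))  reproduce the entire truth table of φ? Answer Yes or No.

Evaluate NOT (NOT ((W IMPLIES NOT Z) IMPLIES V) AND NOT ((W OR NOT V) AND (Y OR NOT X))) OR (((W IMPLIES NOT V) XOR Z) XOR NOT ((V AND Y) AND Z)) on each row and compare to φ:
  X=0, Y=0, Z=0, W=0, V=0: formula gives 1, φ = 1 ✓
  X=0, Y=0, Z=0, W=0, V=1: formula gives 1, φ = 1 ✓
  X=0, Y=0, Z=0, W=1, V=0: formula gives 1, φ = 1 ✓
  X=0, Y=0, Z=0, W=1, V=1: formula gives 1, φ = 1 ✓
  … (the remaining 28 rows also agree.)
All 32 rows match — the expression computes φ exactly.

Yes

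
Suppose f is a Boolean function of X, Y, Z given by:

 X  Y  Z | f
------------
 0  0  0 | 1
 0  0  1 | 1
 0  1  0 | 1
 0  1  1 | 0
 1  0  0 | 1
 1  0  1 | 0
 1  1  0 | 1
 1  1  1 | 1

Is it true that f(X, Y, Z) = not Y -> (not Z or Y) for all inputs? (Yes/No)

No

Test each input against both f and the formula:
  X=0, Y=0, Z=0: formula gives 1, f = 1 ✓
  X=0, Y=0, Z=1: formula gives 0, but f = 1 ✗
A single disagreement suffices: at (0,0,1) they differ, so the formula does not compute f.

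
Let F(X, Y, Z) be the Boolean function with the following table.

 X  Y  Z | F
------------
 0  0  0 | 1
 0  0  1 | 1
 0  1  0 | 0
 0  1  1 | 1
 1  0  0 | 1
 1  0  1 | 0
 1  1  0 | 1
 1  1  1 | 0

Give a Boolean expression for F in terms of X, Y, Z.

F(X, Y, Z) = ((((X' · Y) · Z') + ((X · Y') · Z)) + ((X · Y) · Z))'

F is 0 on only 3 rows — (0,1,0), (1,0,1), (1,1,1). Writing each as a minterm (¬X·Y·¬Z, X·¬Y·Z, X·Y·Z) and OR-ing them characterizes exactly where F=0, so F is the negation of that disjunction.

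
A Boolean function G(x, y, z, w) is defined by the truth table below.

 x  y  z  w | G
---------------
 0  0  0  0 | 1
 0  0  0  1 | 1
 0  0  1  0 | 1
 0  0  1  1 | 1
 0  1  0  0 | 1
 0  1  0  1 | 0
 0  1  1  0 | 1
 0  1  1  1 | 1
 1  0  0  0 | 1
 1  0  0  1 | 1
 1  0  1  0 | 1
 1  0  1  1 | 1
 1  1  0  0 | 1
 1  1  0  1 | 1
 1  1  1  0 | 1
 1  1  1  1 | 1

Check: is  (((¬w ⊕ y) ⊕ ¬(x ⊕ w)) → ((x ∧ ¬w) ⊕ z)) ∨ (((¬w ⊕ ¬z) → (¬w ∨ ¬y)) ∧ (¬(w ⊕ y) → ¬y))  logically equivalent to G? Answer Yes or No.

Check the formula against G row by row:
  x=0, y=0, z=0, w=0: formula gives 1, G = 1 ✓
  x=0, y=0, z=0, w=1: formula gives 1, G = 1 ✓
  x=0, y=0, z=1, w=0: formula gives 1, G = 1 ✓
  x=0, y=0, z=1, w=1: formula gives 1, G = 1 ✓
  … (the remaining 12 rows also agree.)
No disagreement on any input; they are logically equivalent.

Yes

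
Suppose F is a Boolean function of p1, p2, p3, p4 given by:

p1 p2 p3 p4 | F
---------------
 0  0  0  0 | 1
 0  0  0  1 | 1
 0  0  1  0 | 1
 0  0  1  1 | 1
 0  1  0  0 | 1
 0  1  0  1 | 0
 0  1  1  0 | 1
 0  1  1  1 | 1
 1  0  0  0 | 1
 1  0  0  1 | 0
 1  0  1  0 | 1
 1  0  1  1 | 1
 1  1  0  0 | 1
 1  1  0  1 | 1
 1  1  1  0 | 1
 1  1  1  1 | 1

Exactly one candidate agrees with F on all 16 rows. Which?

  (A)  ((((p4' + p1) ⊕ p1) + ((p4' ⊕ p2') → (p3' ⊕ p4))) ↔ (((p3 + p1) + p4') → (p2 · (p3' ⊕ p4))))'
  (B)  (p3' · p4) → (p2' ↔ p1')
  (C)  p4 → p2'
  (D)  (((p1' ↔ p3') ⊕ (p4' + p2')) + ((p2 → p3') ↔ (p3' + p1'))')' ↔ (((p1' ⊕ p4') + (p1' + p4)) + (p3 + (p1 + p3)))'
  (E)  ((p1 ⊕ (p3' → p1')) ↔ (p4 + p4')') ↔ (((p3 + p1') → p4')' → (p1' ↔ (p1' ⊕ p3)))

(A) disagrees with F on (0,1,0,0) (formula → 0, table → 1); rule it out.
(C) disagrees with F on (0,1,1,1) (formula → 0, table → 1); rule it out.
(D) disagrees with F on (0,0,0,0) (formula → 0, table → 1); rule it out.
(E) disagrees with F on (0,0,0,0) (formula → 0, table → 1); rule it out.
Only (B) survives; checking it on all 16 rows confirms it matches F.

B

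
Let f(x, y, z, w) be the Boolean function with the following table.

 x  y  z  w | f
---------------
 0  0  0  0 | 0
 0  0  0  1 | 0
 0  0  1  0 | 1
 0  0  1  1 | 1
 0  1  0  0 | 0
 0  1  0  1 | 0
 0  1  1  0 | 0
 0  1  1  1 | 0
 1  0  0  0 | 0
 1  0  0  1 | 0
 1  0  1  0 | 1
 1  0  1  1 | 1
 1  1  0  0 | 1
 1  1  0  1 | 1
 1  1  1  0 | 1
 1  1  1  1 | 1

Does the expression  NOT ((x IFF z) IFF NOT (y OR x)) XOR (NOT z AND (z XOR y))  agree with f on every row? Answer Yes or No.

Check the formula against f row by row:
  x=0, y=0, z=0, w=0: formula gives 0, f = 0 ✓
  x=0, y=0, z=0, w=1: formula gives 0, f = 0 ✓
  x=0, y=0, z=1, w=0: formula gives 1, f = 1 ✓
  x=0, y=0, z=1, w=1: formula gives 1, f = 1 ✓
  … (the remaining 12 rows also agree.)
No disagreement on any input; they are logically equivalent.

Yes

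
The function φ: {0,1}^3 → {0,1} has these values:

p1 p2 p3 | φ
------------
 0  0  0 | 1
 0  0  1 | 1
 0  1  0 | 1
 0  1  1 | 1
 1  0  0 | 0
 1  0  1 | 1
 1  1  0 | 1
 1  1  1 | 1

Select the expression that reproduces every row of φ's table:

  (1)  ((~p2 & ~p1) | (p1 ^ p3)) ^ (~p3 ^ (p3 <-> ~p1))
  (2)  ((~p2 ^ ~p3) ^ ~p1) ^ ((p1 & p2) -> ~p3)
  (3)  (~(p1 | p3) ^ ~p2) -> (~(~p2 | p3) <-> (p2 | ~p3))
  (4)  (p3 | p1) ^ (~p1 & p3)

3

(1) fails at (0,0,0): the formula yields 0, φ is 1.
(2) fails at (0,0,0): the formula yields 0, φ is 1.
(4) fails at (0,0,0): the formula yields 0, φ is 1.
(3) is the remaining candidate, and it agrees with φ on all 8 inputs.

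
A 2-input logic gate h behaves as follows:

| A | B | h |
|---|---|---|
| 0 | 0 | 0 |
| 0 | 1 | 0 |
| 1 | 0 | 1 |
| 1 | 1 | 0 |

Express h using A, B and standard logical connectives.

1 only at (1,0): A AND NOT B.

h(A, B) = A · B'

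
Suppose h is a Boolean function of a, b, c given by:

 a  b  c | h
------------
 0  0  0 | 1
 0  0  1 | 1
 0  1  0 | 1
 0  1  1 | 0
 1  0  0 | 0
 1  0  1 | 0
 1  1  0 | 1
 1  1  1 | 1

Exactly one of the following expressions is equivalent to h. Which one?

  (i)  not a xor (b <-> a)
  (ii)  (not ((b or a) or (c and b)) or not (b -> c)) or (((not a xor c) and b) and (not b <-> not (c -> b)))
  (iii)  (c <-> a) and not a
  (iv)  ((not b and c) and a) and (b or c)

(i) fails at (0,0,0): the formula yields 0, h is 1.
(iii) fails at (0,0,1): the formula yields 0, h is 1.
(iv) fails at (0,0,0): the formula yields 0, h is 1.
(ii) is the remaining candidate, and it agrees with h on all 8 inputs.

ii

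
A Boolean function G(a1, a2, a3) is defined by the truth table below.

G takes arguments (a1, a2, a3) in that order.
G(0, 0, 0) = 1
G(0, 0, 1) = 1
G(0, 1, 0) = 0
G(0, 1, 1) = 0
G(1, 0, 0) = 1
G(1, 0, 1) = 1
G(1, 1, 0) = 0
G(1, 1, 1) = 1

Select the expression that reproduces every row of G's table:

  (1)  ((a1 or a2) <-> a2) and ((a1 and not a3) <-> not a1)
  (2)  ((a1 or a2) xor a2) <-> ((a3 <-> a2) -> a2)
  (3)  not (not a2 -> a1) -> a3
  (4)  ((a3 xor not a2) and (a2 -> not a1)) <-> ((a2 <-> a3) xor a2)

4

(1) disagrees with G on (0,0,0) (formula → 0, table → 1); rule it out.
(2) disagrees with G on (0,0,1) (formula → 0, table → 1); rule it out.
(3) disagrees with G on (0,0,0) (formula → 0, table → 1); rule it out.
Only (4) survives; checking it on all 8 rows confirms it matches G.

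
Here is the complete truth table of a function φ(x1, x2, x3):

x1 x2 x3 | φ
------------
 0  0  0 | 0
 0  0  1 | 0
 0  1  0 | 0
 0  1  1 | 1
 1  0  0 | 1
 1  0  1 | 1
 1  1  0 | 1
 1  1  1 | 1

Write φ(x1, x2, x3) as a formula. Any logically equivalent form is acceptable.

φ(x1, x2, x3) = ¬((((¬x1 ∧ ¬x2) ∧ ¬x3) ∨ ((¬x1 ∧ ¬x2) ∧ x3)) ∨ ((¬x1 ∧ x2) ∧ ¬x3))

There are just 3 zero rows: (0,0,0), (0,0,1), (0,1,0). Their minterms are ¬x1·¬x2·¬x3, ¬x1·¬x2·x3, ¬x1·x2·¬x3; the OR of those covers precisely the 0-outputs, and negating it yields φ.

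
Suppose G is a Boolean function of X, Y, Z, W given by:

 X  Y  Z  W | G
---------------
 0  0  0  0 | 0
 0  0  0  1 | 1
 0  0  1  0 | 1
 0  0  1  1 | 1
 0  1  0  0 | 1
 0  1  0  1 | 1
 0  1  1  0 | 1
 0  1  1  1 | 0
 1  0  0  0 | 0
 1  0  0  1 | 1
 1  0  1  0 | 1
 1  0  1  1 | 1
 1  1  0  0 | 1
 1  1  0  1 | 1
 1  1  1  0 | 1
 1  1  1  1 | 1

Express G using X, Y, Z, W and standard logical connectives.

G(X, Y, Z, W) = NOT (((((NOT X AND NOT Y) AND NOT Z) AND NOT W) OR (((NOT X AND Y) AND Z) AND W)) OR (((X AND NOT Y) AND NOT Z) AND NOT W))

There are just 3 zero rows: (0,0,0,0), (0,1,1,1), (1,0,0,0). Their minterms are ¬X·¬Y·¬Z·¬W, ¬X·Y·Z·W, X·¬Y·¬Z·¬W; the OR of those covers precisely the 0-outputs, and negating it yields G.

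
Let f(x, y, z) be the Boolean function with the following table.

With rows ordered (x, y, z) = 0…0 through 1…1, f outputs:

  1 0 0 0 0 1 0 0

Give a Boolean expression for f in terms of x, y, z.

f(x, y, z) = ((x' · y') · z') + ((x · y') · z)

f=1 on 2 inputs: (0,0,0), (1,0,1). Reading each as a conjunction of literals (¬x·¬y·¬z, x·¬y·z) and taking the OR gives the canonical DNF.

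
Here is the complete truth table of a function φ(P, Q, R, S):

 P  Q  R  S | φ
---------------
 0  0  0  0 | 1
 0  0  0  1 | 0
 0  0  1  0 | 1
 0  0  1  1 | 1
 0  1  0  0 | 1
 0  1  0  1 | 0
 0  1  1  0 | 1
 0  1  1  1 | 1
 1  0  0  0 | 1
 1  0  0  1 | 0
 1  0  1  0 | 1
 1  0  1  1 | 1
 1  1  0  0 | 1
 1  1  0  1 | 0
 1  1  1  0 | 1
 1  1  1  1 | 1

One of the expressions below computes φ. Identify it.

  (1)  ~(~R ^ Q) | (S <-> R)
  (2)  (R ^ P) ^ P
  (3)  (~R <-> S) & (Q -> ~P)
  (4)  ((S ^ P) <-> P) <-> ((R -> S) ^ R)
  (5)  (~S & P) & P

4

(1) disagrees with φ on (0,1,0,1) (formula → 1, table → 0); rule it out.
(2) disagrees with φ on (0,0,0,0) (formula → 0, table → 1); rule it out.
(3) disagrees with φ on (0,0,0,0) (formula → 0, table → 1); rule it out.
(5) disagrees with φ on (0,0,0,0) (formula → 0, table → 1); rule it out.
Only (4) survives; checking it on all 16 rows confirms it matches φ.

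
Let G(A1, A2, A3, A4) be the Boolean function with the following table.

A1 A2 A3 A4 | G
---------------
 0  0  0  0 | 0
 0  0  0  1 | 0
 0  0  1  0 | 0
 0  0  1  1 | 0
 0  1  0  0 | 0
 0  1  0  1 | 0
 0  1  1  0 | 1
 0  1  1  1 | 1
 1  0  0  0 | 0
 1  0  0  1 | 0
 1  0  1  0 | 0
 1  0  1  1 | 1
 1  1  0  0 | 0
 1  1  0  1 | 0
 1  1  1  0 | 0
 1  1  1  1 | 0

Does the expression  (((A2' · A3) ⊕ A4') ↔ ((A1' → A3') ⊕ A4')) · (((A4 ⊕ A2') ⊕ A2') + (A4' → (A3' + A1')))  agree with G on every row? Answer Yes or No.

Check the formula against G row by row:
  A1=0, A2=0, A3=0, A4=0: formula gives 0, G = 0 ✓
  A1=0, A2=0, A3=0, A4=1: formula gives 0, G = 0 ✓
  A1=0, A2=0, A3=1, A4=0: formula gives 0, G = 0 ✓
  A1=0, A2=0, A3=1, A4=1: formula gives 0, G = 0 ✓
  …and likewise for the remaining 12 rows.
Every row agrees, so the formula is equivalent.

Yes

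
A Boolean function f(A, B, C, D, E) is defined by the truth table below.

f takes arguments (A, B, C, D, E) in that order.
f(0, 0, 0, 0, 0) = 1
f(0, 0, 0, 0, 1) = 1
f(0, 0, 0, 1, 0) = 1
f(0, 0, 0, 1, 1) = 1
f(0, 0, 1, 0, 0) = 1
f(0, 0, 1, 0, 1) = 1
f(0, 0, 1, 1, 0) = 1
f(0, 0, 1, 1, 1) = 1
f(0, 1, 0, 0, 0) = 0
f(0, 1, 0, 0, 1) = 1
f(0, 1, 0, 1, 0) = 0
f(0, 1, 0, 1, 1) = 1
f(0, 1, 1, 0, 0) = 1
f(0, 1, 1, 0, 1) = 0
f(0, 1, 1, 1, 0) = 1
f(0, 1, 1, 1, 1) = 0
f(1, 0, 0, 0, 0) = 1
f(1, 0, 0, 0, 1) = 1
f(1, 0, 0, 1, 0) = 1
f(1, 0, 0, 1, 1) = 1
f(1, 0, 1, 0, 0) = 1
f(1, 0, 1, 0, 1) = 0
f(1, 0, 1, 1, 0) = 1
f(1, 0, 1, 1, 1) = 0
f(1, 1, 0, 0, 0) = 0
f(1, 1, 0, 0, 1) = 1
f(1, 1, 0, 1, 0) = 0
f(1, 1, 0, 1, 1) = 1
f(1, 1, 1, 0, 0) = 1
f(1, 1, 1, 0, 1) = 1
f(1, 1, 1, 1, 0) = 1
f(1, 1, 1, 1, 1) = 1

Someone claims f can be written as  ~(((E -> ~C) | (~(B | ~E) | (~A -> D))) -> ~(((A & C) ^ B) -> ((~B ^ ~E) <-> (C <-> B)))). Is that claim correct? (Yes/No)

Yes

Test each input against both f and the formula:
  A=0, B=0, C=0, D=0, E=0: formula gives 1, f = 1 ✓
  A=0, B=0, C=0, D=0, E=1: formula gives 1, f = 1 ✓
  A=0, B=0, C=0, D=1, E=0: formula gives 1, f = 1 ✓
  A=0, B=0, C=0, D=1, E=1: formula gives 1, f = 1 ✓
  …and likewise for the remaining 28 rows.
Every row agrees, so the formula is equivalent.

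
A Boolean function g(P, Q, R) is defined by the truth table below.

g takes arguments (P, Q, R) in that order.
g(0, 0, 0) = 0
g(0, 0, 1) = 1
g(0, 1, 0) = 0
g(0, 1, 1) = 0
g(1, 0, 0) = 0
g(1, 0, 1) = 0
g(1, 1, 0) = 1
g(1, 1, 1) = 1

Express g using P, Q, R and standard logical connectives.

g(P, Q, R) = (((¬P ∧ ¬Q) ∧ R) ∨ ((P ∧ Q) ∧ ¬R)) ∨ ((P ∧ Q) ∧ R)

g=1 on 3 inputs: (0,0,1), (1,1,0), (1,1,1). Reading each as a conjunction of literals (¬P·¬Q·R, P·Q·¬R, P·Q·R) and taking the OR gives the canonical DNF.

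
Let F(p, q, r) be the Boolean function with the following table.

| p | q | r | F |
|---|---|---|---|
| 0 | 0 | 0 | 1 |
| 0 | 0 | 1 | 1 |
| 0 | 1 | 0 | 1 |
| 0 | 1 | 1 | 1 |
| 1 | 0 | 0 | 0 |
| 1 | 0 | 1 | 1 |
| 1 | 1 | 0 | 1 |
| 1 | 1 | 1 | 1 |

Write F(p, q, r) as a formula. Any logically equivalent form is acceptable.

F(p, q, r) = ((p · q') · r')'

Only row (1,0,0) gives 0. So F is 1 everywhere except there — the complement of the minterm p·¬q·¬r.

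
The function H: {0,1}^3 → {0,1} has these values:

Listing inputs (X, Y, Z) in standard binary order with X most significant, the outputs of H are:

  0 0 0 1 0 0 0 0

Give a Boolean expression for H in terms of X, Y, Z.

H is 1 on exactly one input, (0,1,1), whose minterm is ¬X·Y·Z. So H is just that conjunction.

H(X, Y, Z) = (X' · Y) · Z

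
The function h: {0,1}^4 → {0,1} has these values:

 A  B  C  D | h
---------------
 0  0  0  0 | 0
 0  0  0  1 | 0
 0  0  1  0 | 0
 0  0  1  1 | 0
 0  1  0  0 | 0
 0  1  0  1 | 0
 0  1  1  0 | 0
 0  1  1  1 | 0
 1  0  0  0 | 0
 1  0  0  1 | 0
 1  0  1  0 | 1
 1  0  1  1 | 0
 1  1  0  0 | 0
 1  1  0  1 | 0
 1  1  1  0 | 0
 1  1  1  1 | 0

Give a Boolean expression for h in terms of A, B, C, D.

h is 1 on exactly one input, (1,0,1,0), whose minterm is A·¬B·C·¬D. So h is just that conjunction.

h(A, B, C, D) = ((A ∧ ¬B) ∧ C) ∧ ¬D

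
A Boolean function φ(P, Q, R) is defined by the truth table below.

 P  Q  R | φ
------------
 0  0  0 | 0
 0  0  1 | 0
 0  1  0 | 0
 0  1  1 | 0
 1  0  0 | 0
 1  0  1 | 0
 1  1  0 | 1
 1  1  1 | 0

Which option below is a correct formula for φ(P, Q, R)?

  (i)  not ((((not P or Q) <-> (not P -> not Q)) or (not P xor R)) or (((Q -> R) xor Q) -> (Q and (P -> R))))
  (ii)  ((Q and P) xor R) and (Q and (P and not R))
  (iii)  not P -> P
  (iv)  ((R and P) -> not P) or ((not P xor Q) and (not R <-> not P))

(i): at (1,0,0) it gives 1, but φ = 0 — eliminated.
(iii): at (1,0,0) it gives 1, but φ = 0 — eliminated.
(iv): at (0,0,0) it gives 1, but φ = 0 — eliminated.
(ii) is the remaining candidate, and it agrees with φ on all 8 inputs.

ii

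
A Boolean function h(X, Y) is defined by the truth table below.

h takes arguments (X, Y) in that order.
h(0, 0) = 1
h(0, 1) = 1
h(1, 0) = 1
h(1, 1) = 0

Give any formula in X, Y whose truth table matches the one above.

The output is 0 only when every input is 1 — NAND of all inputs.

h(X, Y) = ¬(X ∧ Y)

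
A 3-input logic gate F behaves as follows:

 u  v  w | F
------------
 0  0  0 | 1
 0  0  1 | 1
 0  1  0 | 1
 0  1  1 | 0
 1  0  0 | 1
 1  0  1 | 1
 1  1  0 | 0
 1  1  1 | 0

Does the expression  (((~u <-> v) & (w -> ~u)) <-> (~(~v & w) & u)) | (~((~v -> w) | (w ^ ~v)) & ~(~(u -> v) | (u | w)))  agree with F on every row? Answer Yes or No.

No

Evaluate (((~u <-> v) & (w -> ~u)) <-> (~(~v & w) & u)) | (~((~v -> w) | (w ^ ~v)) & ~(~(u -> v) | (u | w))) on each row and compare to F:
  u=0, v=0, w=0: formula gives 1, F = 1 ✓
  u=0, v=0, w=1: formula gives 1, F = 1 ✓
  u=0, v=1, w=0: formula gives 0, but F = 1 ✗
A single disagreement suffices: at (0,1,0) they differ, so the formula does not compute F.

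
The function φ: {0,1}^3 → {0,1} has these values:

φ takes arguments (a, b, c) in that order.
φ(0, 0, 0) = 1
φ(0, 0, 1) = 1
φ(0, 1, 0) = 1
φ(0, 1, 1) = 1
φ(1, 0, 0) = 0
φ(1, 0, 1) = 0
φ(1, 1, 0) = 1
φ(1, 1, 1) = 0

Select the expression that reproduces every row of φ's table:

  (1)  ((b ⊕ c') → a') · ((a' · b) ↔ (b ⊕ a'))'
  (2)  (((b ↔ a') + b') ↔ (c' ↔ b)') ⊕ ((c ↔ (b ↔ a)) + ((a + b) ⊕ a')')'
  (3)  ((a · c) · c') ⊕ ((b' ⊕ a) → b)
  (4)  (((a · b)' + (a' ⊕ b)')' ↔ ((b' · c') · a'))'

1

(2): at (0,0,0) it gives 0, but φ = 1 — eliminated.
(3): at (0,0,0) it gives 0, but φ = 1 — eliminated.
(4): at (0,0,1) it gives 0, but φ = 1 — eliminated.
(1) is the remaining candidate, and it agrees with φ on all 8 inputs.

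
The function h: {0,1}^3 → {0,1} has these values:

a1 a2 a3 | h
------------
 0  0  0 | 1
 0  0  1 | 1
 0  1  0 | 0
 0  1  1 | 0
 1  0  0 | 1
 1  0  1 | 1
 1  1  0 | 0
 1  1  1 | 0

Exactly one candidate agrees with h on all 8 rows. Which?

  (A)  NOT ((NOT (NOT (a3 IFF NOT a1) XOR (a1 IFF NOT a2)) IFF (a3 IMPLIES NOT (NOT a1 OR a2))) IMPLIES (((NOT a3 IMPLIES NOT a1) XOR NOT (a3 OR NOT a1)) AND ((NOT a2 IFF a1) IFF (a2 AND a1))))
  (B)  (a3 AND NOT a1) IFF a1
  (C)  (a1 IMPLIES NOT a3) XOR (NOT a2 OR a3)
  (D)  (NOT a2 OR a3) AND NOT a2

(A) fails at (0,0,0): the formula yields 0, h is 1.
(B) fails at (0,0,1): the formula yields 0, h is 1.
(C) fails at (0,0,0): the formula yields 0, h is 1.
Only (D) survives; checking it on all 8 rows confirms it matches h.

D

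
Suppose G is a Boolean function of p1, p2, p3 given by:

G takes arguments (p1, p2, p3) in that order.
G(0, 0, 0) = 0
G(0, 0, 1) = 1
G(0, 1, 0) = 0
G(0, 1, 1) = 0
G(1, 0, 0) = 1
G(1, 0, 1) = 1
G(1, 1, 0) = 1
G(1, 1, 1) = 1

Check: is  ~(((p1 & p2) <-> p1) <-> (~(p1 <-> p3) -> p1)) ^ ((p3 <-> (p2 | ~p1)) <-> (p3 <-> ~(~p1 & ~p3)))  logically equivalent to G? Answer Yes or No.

Evaluate ~(((p1 & p2) <-> p1) <-> (~(p1 <-> p3) -> p1)) ^ ((p3 <-> (p2 | ~p1)) <-> (p3 <-> ~(~p1 & ~p3))) on each row and compare to G:
  p1=0, p2=0, p3=0: formula gives 0, G = 0 ✓
  p1=0, p2=0, p3=1: formula gives 0, but G = 1 ✗
Since they disagree at (0,0,1), the expression is not a correct formula for G.

No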